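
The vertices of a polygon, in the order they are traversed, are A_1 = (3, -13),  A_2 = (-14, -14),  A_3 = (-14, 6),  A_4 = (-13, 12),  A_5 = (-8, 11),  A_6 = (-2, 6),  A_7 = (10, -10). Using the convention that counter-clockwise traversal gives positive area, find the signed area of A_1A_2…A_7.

A_1→A_2: (3)(-14) − (-14)(-13) = -224
A_2→A_3: (-14)(6) − (-14)(-14) = -280
A_3→A_4: (-14)(12) − (-13)(6) = -90
A_4→A_5: (-13)(11) − (-8)(12) = -47
A_5→A_6: (-8)(6) − (-2)(11) = -26
A_6→A_7: (-2)(-10) − (10)(6) = -40
A_7→A_1: (10)(-13) − (3)(-10) = -100
Σ = -807
Signed area = Σ/2 = -403.5 (negative ⇒ clockwise traversal).

-403.5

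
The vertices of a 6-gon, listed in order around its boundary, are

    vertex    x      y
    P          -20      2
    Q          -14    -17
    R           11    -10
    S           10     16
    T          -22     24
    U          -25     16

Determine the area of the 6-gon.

1040.5

P→Q: (-20)(-17) − (-14)(2) = 368
Q→R: (-14)(-10) − (11)(-17) = 327
R→S: (11)(16) − (10)(-10) = 276
S→T: (10)(24) − (-22)(16) = 592
T→U: (-22)(16) − (-25)(24) = 248
U→P: (-25)(2) − (-20)(16) = 270
Σ = 2081
Area = |Σ|/2 = 1040.5.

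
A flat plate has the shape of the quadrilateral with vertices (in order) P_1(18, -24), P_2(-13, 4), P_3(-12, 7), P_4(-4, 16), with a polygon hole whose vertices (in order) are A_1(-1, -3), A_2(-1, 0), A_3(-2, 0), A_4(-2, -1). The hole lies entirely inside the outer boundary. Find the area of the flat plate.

317.5

Outer boundary:
Σ = (-240) + (-43) + (-164) + (-192) = -639
Area = |Σ|/2 = 319.5.
Hole:
Apply the shoelace (surveyor's) formula: 2A = Σ (x_i·y_{i+1} − x_{i+1}·y_i), indices taken mod 4.
Cross-terms: -3, 0, 2, 5  ⇒  Σ = 4
Area = |Σ|/2 = 2.
Net area = 319.5 − 2 = 317.5.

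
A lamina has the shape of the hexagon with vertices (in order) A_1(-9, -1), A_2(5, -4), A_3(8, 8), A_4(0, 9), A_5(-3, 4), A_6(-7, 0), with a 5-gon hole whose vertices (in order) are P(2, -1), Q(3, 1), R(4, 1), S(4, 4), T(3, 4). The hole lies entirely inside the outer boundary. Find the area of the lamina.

119

Outer boundary:
Σ = (41) + (72) + (72) + (27) + (28) + (7) = 247
Area = |Σ|/2 = 123.5.
Hole:
Apply the shoelace formula: 2A = Σ (x_i·y_{i+1} − x_{i+1}·y_i), indices taken mod 5.
Σ = (5) + (-1) + (12) + (4) + (-11) = 9
Area = |Σ|/2 = 4.5.
Net area = 123.5 − 4.5 = 119.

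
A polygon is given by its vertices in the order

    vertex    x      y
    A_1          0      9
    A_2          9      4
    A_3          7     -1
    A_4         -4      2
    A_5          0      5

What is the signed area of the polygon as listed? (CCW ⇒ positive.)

-64

Apply Gauss's area formula: 2A = Σ (x_i·y_{i+1} − x_{i+1}·y_i), indices taken mod 5.
A_1→A_2: (0)(4) − (9)(9) = -81
A_2→A_3: (9)(-1) − (7)(4) = -37
A_3→A_4: (7)(2) − (-4)(-1) = 10
A_4→A_5: (-4)(5) − (0)(2) = -20
A_5→A_1: (0)(9) − (0)(5) = 0
Σ = -128
Signed area = Σ/2 = -64 (negative ⇒ clockwise traversal).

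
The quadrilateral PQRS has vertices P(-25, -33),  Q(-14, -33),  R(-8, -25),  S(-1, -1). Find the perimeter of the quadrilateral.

86

|PQ| = √((11)² + (0)²) = √121 = 11
|QR| = √((6)² + (8)²) = √100 = 10
|RS| = √((7)² + (24)²) = √625 = 25
|SP| = √((-24)² + (-32)²) = √1600 = 40
Perimeter = 11 + 10 + 25 + 40 = 86.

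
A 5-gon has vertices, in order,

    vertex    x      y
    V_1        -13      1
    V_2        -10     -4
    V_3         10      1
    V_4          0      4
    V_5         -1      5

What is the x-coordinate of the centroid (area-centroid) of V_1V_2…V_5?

-3.21

Apply Gauss's area formula. First the cross-terms c_i = x_i·y_{i+1} − x_{i+1}·y_i:
  62, 30, 40, 4, 64  ⇒  2A = 200, A = 100.
Then Σ (x_i + x_{i+1})·c_i = -1926, so x̄ = -1926 / (6·100) = -3.21.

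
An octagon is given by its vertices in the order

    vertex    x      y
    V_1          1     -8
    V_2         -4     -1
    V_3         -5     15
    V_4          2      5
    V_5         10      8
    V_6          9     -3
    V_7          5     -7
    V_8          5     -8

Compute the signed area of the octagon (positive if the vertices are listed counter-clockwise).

-187

Apply Gauss's area formula: 2A = Σ (x_i·y_{i+1} − x_{i+1}·y_i), indices taken mod 8.
V_1→V_2: (1)(-1) − (-4)(-8) = -33
V_2→V_3: (-4)(15) − (-5)(-1) = -65
V_3→V_4: (-5)(5) − (2)(15) = -55
V_4→V_5: (2)(8) − (10)(5) = -34
V_5→V_6: (10)(-3) − (9)(8) = -102
V_6→V_7: (9)(-7) − (5)(-3) = -48
V_7→V_8: (5)(-8) − (5)(-7) = -5
V_8→V_1: (5)(-8) − (1)(-8) = -32
Σ = -374
Signed area = Σ/2 = -187 (negative ⇒ clockwise traversal).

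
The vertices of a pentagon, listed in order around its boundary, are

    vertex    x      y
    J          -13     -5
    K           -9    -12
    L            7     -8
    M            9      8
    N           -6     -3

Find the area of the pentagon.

203.5

Σ = (111) + (156) + (128) + (21) + (-9) = 407
Area = |Σ|/2 = 203.5.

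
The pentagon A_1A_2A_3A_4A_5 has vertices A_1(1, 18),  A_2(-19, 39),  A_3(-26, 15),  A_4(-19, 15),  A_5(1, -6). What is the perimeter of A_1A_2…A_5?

114

|A_1A_2| = √((-20)² + (21)²) = √841 = 29
|A_2A_3| = √((-7)² + (-24)²) = √625 = 25
|A_3A_4| = √((7)² + (0)²) = √49 = 7
|A_4A_5| = √((20)² + (-21)²) = √841 = 29
|A_5A_1| = √((0)² + (24)²) = √576 = 24
Perimeter = 29 + 25 + 7 + 29 + 24 = 114.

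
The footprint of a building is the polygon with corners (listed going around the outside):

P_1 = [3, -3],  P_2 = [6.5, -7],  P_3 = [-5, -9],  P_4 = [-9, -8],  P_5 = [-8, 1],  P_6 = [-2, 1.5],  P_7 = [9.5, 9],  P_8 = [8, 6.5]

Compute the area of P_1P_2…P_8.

152.5

Apply the shoelace formula: 2A = Σ (x_i·y_{i+1} − x_{i+1}·y_i), indices taken mod 8.
P_1→P_2: (3)(-7) − (6.5)(-3) = -1.5
P_2→P_3: (6.5)(-9) − (-5)(-7) = -93.5
P_3→P_4: (-5)(-8) − (-9)(-9) = -41
P_4→P_5: (-9)(1) − (-8)(-8) = -73
P_5→P_6: (-8)(1.5) − (-2)(1) = -10
P_6→P_7: (-2)(9) − (9.5)(1.5) = -32.25
P_7→P_8: (9.5)(6.5) − (8)(9) = -10.25
P_8→P_1: (8)(-3) − (3)(6.5) = -43.5
Σ = -305
Area = |Σ|/2 = 152.5.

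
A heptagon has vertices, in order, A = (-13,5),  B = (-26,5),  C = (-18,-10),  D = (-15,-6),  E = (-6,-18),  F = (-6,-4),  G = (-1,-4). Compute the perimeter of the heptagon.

84

|AB| = √((-13)² + (0)²) = √169 = 13
|BC| = √((8)² + (-15)²) = √289 = 17
|CD| = √((3)² + (4)²) = √25 = 5
|DE| = √((9)² + (-12)²) = √225 = 15
|EF| = √((0)² + (14)²) = √196 = 14
|FG| = √((5)² + (0)²) = √25 = 5
|GA| = √((-12)² + (9)²) = √225 = 15
Perimeter = 13 + 17 + 5 + 15 + 14 + 5 + 15 = 84.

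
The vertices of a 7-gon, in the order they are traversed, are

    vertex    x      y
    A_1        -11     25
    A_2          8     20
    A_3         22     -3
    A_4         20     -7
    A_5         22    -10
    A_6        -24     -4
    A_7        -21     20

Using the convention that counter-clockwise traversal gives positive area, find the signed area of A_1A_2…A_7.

Σ = (-420) + (-464) + (-94) + (-46) + (-328) + (-564) + (-305) = -2221
Signed area = Σ/2 = -1110.5 (negative ⇒ clockwise traversal).

-1110.5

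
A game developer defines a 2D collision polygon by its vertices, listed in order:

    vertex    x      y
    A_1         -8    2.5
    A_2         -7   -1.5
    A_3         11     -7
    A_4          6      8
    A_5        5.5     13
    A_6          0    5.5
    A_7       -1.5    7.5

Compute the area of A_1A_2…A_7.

Apply the shoelace (surveyor's) formula: 2A = Σ (x_i·y_{i+1} − x_{i+1}·y_i), indices taken mod 7.
Σ = (29.5) + (65.5) + (130) + (34) + (30.25) + (8.25) + (56.25) = 353.75
Area = |Σ|/2 = 176.875.

176.875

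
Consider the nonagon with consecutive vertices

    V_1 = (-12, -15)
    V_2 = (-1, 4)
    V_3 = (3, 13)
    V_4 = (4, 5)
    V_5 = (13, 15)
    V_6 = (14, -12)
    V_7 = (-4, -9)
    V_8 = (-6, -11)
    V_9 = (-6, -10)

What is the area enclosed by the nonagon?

V_1→V_2: (-12)(4) − (-1)(-15) = -63
V_2→V_3: (-1)(13) − (3)(4) = -25
V_3→V_4: (3)(5) − (4)(13) = -37
V_4→V_5: (4)(15) − (13)(5) = -5
V_5→V_6: (13)(-12) − (14)(15) = -366
V_6→V_7: (14)(-9) − (-4)(-12) = -174
V_7→V_8: (-4)(-11) − (-6)(-9) = -10
V_8→V_9: (-6)(-10) − (-6)(-11) = -6
V_9→V_1: (-6)(-15) − (-12)(-10) = -30
Σ = -716
Area = |Σ|/2 = 358.

358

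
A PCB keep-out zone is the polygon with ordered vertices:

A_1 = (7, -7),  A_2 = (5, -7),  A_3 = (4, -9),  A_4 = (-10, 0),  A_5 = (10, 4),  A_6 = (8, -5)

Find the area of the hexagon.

Σ = (-14) + (-17) + (-90) + (-40) + (-82) + (-21) = -264
Area = |Σ|/2 = 132.

132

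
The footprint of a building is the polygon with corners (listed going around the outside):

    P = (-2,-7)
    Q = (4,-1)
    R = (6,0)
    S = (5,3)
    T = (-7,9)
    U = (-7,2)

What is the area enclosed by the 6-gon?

111

P→Q: (-2)(-1) − (4)(-7) = 30
Q→R: (4)(0) − (6)(-1) = 6
R→S: (6)(3) − (5)(0) = 18
S→T: (5)(9) − (-7)(3) = 66
T→U: (-7)(2) − (-7)(9) = 49
U→P: (-7)(-7) − (-2)(2) = 53
Σ = 222
Area = |Σ|/2 = 111.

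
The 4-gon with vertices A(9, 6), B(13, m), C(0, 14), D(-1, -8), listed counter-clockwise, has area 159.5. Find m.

15

The doubled signed area Σ (x_i y_{i+1} − x_{i+1} y_i) is linear in m.
With m=0 it equals 184; the coefficient of m is 9 (from the two edges through B).
So 9·m + 184 = 2·159.5 = 319 ⇒ m = 15.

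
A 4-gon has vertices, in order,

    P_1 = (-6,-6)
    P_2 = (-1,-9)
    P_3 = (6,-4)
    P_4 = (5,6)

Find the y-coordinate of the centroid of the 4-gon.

-227/84

Apply the shoelace formula. First the cross-terms c_i = x_i·y_{i+1} − x_{i+1}·y_i:
  48, 58, 56, 6  ⇒  2A = 168, A = 84.
Then Σ (y_i + y_{i+1})·c_i = -1362, so ȳ = -1362 / (6·84) = -227/84.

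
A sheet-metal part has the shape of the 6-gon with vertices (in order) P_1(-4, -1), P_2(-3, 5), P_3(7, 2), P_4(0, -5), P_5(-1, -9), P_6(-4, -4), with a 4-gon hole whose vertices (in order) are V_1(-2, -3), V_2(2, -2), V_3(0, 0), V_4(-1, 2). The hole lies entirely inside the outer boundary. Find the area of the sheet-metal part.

65.5

Outer boundary:
Apply the shoelace (surveyor's) formula: 2A = Σ (x_i·y_{i+1} − x_{i+1}·y_i), indices taken mod 6.
Cross-terms: -23, -41, -35, -5, -32, -12  ⇒  Σ = -148
Area = |Σ|/2 = 74.
Hole:
Apply the shoelace formula: 2A = Σ (x_i·y_{i+1} − x_{i+1}·y_i), indices taken mod 4.
Σ = (10) + (0) + (0) + (7) = 17
Area = |Σ|/2 = 8.5.
Net area = 74 − 8.5 = 65.5.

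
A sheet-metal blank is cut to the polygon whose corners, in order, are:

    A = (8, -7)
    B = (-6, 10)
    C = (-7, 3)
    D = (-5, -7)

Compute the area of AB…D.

122.5

Apply the surveyor's formula: 2A = Σ (x_i·y_{i+1} − x_{i+1}·y_i), indices taken mod 4.
A→B: (8)(10) − (-6)(-7) = 38
B→C: (-6)(3) − (-7)(10) = 52
C→D: (-7)(-7) − (-5)(3) = 64
D→A: (-5)(-7) − (8)(-7) = 91
Σ = 245
Area = |Σ|/2 = 122.5.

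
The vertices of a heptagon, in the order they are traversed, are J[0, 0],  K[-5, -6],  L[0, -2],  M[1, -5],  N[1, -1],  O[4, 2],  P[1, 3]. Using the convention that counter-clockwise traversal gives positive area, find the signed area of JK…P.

Apply the surveyor's formula: 2A = Σ (x_i·y_{i+1} − x_{i+1}·y_i), indices taken mod 7.
Σ = (0) + (10) + (2) + (4) + (6) + (10) + (0) = 32
Signed area = Σ/2 = 16 (positive ⇒ counter-clockwise traversal).

16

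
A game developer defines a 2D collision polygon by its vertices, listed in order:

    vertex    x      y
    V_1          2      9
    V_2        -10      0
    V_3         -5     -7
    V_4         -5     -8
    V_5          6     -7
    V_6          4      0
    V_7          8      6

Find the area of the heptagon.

180

Apply Gauss's area formula: 2A = Σ (x_i·y_{i+1} − x_{i+1}·y_i), indices taken mod 7.
V_1→V_2: (2)(0) − (-10)(9) = 90
V_2→V_3: (-10)(-7) − (-5)(0) = 70
V_3→V_4: (-5)(-8) − (-5)(-7) = 5
V_4→V_5: (-5)(-7) − (6)(-8) = 83
V_5→V_6: (6)(0) − (4)(-7) = 28
V_6→V_7: (4)(6) − (8)(0) = 24
V_7→V_1: (8)(9) − (2)(6) = 60
Σ = 360
Area = |Σ|/2 = 180.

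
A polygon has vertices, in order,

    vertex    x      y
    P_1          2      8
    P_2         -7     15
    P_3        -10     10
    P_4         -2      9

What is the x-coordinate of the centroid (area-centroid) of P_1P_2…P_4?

-475/93

Apply Gauss's area formula. First the cross-terms c_i = x_i·y_{i+1} − x_{i+1}·y_i:
  86, 80, -70, -34  ⇒  2A = 62, A = 31.
Then Σ (x_i + x_{i+1})·c_i = -950, so x̄ = -950 / (6·31) = -475/93.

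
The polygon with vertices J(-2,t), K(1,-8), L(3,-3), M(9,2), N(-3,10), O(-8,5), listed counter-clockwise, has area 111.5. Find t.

2

The doubled signed area Σ (x_i y_{i+1} − x_{i+1} y_i) is linear in t.
With t=0 it equals 241; the coefficient of t is -9 (from the two edges through J).
So -9·t + 241 = 2·111.5 = 223 ⇒ t = 2.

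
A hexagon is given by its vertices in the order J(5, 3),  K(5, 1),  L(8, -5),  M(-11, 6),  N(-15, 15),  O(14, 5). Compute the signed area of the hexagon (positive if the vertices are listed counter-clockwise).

-196.5

J→K: (5)(1) − (5)(3) = -10
K→L: (5)(-5) − (8)(1) = -33
L→M: (8)(6) − (-11)(-5) = -7
M→N: (-11)(15) − (-15)(6) = -75
N→O: (-15)(5) − (14)(15) = -285
O→J: (14)(3) − (5)(5) = 17
Σ = -393
Signed area = Σ/2 = -196.5 (negative ⇒ clockwise traversal).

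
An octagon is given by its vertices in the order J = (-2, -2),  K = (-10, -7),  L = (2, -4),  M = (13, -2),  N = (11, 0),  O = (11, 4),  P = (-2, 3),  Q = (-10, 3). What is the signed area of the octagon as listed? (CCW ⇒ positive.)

Apply Gauss's area formula: 2A = Σ (x_i·y_{i+1} − x_{i+1}·y_i), indices taken mod 8.
Σ = (-6) + (54) + (48) + (22) + (44) + (41) + (24) + (26) = 253
Signed area = Σ/2 = 126.5 (positive ⇒ counter-clockwise traversal).

126.5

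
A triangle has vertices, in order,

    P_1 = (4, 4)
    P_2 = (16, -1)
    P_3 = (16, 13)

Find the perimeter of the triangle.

|P_1P_2| = √((12)² + (-5)²) = √169 = 13
|P_2P_3| = √((0)² + (14)²) = √196 = 14
|P_3P_1| = √((-12)² + (-9)²) = √225 = 15
Perimeter = 13 + 14 + 15 = 42.

42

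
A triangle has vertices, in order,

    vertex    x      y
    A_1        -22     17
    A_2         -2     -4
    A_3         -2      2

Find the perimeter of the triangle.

|A_1A_2| = √((20)² + (-21)²) = √841 = 29
|A_2A_3| = √((0)² + (6)²) = √36 = 6
|A_3A_1| = √((-20)² + (15)²) = √625 = 25
Perimeter = 29 + 6 + 25 = 60.

60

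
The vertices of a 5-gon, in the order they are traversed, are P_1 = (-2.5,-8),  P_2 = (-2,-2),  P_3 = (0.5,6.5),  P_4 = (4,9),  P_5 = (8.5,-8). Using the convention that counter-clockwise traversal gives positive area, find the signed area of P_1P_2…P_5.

-120.5

Σ = (-11) + (-12) + (-21.5) + (-108.5) + (-88) = -241
Signed area = Σ/2 = -120.5 (negative ⇒ clockwise traversal).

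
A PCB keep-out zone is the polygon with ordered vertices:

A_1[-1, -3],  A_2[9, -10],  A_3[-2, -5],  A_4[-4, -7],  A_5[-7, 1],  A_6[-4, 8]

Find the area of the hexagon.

59.5

Apply Gauss's area formula: 2A = Σ (x_i·y_{i+1} − x_{i+1}·y_i), indices taken mod 6.
Cross-terms: 37, -65, -6, -53, -52, 20  ⇒  Σ = -119
Area = |Σ|/2 = 59.5.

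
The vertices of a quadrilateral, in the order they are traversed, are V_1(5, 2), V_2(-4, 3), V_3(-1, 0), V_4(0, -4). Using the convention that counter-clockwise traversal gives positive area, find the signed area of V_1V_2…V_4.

25

Σ = (23) + (3) + (4) + (20) = 50
Signed area = Σ/2 = 25 (positive ⇒ counter-clockwise traversal).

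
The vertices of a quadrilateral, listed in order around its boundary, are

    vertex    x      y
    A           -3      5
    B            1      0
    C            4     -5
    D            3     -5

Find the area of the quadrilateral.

Apply the surveyor's formula: 2A = Σ (x_i·y_{i+1} − x_{i+1}·y_i), indices taken mod 4.
Σ = (-5) + (-5) + (-5) + (0) = -15
Area = |Σ|/2 = 7.5.

7.5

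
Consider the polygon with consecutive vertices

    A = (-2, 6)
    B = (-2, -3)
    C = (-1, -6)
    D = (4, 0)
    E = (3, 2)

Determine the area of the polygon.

Σ = (18) + (9) + (24) + (8) + (22) = 81
Area = |Σ|/2 = 40.5.

40.5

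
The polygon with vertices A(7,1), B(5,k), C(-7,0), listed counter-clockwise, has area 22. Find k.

4

The doubled signed area Σ (x_i y_{i+1} − x_{i+1} y_i) is linear in k.
With k=0 it equals -12; the coefficient of k is 14 (from the two edges through B).
So 14·k + -12 = 2·22 = 44 ⇒ k = 4.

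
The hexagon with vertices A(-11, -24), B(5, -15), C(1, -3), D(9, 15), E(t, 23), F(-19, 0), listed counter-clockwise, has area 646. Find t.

9

The doubled signed area Σ (x_i y_{i+1} − x_{i+1} y_i) is linear in t.
With t=0 it equals 1427; the coefficient of t is -15 (from the two edges through E).
So -15·t + 1427 = 2·646 = 1292 ⇒ t = 9.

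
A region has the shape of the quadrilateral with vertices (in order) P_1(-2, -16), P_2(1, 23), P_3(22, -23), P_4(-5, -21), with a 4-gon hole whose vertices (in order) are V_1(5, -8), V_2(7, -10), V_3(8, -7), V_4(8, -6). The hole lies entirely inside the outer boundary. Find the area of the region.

543.5

Outer boundary:
P_1→P_2: (-2)(23) − (1)(-16) = -30
P_2→P_3: (1)(-23) − (22)(23) = -529
P_3→P_4: (22)(-21) − (-5)(-23) = -577
P_4→P_1: (-5)(-16) − (-2)(-21) = 38
Σ = -1098
Area = |Σ|/2 = 549.
Hole:
Apply the surveyor's formula: 2A = Σ (x_i·y_{i+1} − x_{i+1}·y_i), indices taken mod 4.
Σ = (6) + (31) + (8) + (-34) = 11
Area = |Σ|/2 = 5.5.
Net area = 549 − 5.5 = 543.5.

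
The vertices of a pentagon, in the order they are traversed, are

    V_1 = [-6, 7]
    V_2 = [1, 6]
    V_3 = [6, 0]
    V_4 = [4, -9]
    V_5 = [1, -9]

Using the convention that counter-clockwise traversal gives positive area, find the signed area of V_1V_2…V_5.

-103.5

Σ = (-43) + (-36) + (-54) + (-27) + (-47) = -207
Signed area = Σ/2 = -103.5 (negative ⇒ clockwise traversal).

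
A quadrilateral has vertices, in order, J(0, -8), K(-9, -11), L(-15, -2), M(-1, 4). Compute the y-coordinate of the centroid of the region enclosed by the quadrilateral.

Apply the surveyor's formula. First the cross-terms c_i = x_i·y_{i+1} − x_{i+1}·y_i:
  -72, -147, -62, 8  ⇒  2A = -273, A = -136.5.
Then Σ (y_i + y_{i+1})·c_i = 3123, so ȳ = 3123 / (6·(-136.5)) = -347/91.

-347/91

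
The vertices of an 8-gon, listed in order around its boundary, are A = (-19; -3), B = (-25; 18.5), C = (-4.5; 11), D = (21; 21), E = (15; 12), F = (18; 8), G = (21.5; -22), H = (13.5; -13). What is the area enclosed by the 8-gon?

970.375

Σ = (-426.5) + (-191.75) + (-325.5) + (-63) + (-96) + (-568) + (17.5) + (-287.5) = -1940.75
Area = |Σ|/2 = 970.375.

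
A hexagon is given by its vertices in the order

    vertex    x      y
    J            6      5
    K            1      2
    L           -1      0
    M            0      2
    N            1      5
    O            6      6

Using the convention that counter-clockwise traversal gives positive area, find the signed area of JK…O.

Apply Gauss's area formula: 2A = Σ (x_i·y_{i+1} − x_{i+1}·y_i), indices taken mod 6.
Cross-terms: 7, 2, -2, -2, -24, -6  ⇒  Σ = -25
Signed area = Σ/2 = -12.5 (negative ⇒ clockwise traversal).

-12.5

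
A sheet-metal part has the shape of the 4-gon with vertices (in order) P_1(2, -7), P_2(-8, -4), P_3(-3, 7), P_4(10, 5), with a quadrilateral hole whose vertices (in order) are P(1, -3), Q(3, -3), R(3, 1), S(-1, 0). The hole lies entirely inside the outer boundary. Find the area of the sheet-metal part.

137.5

Outer boundary:
Σ = (-64) + (-68) + (-85) + (-80) = -297
Area = |Σ|/2 = 148.5.
Hole:
Apply Gauss's area formula: 2A = Σ (x_i·y_{i+1} − x_{i+1}·y_i), indices taken mod 4.
Cross-terms: 6, 12, 1, 3  ⇒  Σ = 22
Area = |Σ|/2 = 11.
Net area = 148.5 − 11 = 137.5.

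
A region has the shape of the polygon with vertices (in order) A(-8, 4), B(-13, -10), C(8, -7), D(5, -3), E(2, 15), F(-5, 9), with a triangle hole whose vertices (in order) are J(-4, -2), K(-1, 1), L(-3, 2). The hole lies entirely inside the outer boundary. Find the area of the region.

265.5

Outer boundary:
A→B: (-8)(-10) − (-13)(4) = 132
B→C: (-13)(-7) − (8)(-10) = 171
C→D: (8)(-3) − (5)(-7) = 11
D→E: (5)(15) − (2)(-3) = 81
E→F: (2)(9) − (-5)(15) = 93
F→A: (-5)(4) − (-8)(9) = 52
Σ = 540
Area = |Σ|/2 = 270.
Hole:
Apply the shoelace formula: 2A = Σ (x_i·y_{i+1} − x_{i+1}·y_i), indices taken mod 3.
Σ = (-6) + (1) + (14) = 9
Area = |Σ|/2 = 4.5.
Net area = 270 − 4.5 = 265.5.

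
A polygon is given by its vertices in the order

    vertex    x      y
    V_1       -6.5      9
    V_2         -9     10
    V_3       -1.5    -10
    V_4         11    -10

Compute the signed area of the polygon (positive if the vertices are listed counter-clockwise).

Apply the shoelace formula: 2A = Σ (x_i·y_{i+1} − x_{i+1}·y_i), indices taken mod 4.
Σ = (16) + (105) + (125) + (34) = 280
Signed area = Σ/2 = 140 (positive ⇒ counter-clockwise traversal).

140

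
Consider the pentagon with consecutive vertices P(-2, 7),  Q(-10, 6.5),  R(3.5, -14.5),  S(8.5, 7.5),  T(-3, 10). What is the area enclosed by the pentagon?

217.625

Apply Gauss's area formula: 2A = Σ (x_i·y_{i+1} − x_{i+1}·y_i), indices taken mod 5.
P→Q: (-2)(6.5) − (-10)(7) = 57
Q→R: (-10)(-14.5) − (3.5)(6.5) = 122.25
R→S: (3.5)(7.5) − (8.5)(-14.5) = 149.5
S→T: (8.5)(10) − (-3)(7.5) = 107.5
T→P: (-3)(7) − (-2)(10) = -1
Σ = 435.25
Area = |Σ|/2 = 217.625.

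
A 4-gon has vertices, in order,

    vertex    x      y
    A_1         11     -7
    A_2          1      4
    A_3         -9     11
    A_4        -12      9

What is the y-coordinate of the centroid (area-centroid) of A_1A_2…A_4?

257/67

Apply the shoelace (surveyor's) formula. First the cross-terms c_i = x_i·y_{i+1} − x_{i+1}·y_i:
  51, 47, 51, -15  ⇒  2A = 134, A = 67.
Then Σ (y_i + y_{i+1})·c_i = 1542, so ȳ = 1542 / (6·67) = 257/67.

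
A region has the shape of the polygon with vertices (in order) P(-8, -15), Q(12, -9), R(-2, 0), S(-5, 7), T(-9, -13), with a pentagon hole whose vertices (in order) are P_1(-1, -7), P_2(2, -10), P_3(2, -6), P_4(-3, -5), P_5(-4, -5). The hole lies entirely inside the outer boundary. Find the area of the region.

Outer boundary:
Σ = (252) + (-18) + (-14) + (128) + (31) = 379
Area = |Σ|/2 = 189.5.
Hole:
Apply Gauss's area formula: 2A = Σ (x_i·y_{i+1} − x_{i+1}·y_i), indices taken mod 5.
P_1→P_2: (-1)(-10) − (2)(-7) = 24
P_2→P_3: (2)(-6) − (2)(-10) = 8
P_3→P_4: (2)(-5) − (-3)(-6) = -28
P_4→P_5: (-3)(-5) − (-4)(-5) = -5
P_5→P_1: (-4)(-7) − (-1)(-5) = 23
Σ = 22
Area = |Σ|/2 = 11.
Net area = 189.5 − 11 = 178.5.

178.5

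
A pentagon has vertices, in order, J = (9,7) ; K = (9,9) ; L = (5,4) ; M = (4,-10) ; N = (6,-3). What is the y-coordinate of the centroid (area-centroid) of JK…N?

73/60

Apply the surveyor's formula. First the cross-terms c_i = x_i·y_{i+1} − x_{i+1}·y_i:
  18, -9, -66, 48, 69  ⇒  2A = 60, A = 30.
Then Σ (y_i + y_{i+1})·c_i = 219, so ȳ = 219 / (6·30) = 73/60.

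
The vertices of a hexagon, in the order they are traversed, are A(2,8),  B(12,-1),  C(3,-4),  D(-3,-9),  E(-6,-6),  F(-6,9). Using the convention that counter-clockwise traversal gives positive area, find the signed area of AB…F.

-187

Apply Gauss's area formula: 2A = Σ (x_i·y_{i+1} − x_{i+1}·y_i), indices taken mod 6.
Σ = (-98) + (-45) + (-39) + (-36) + (-90) + (-66) = -374
Signed area = Σ/2 = -187 (negative ⇒ clockwise traversal).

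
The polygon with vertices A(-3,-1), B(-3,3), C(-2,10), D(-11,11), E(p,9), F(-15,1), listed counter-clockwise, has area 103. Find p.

Write out the shoelace sum; only the two edges meeting at E involve p:
2·Area = [((-11)·9 − p·11) + (p·1 − (-15)·9)] + 70
       = -10·p + 106 = 206
⇒ p = -10.

-10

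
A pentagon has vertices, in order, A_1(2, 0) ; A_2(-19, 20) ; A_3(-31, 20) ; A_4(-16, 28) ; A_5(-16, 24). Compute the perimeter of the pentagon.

92

|A_1A_2| = √((-21)² + (20)²) = √841 = 29
|A_2A_3| = √((-12)² + (0)²) = √144 = 12
|A_3A_4| = √((15)² + (8)²) = √289 = 17
|A_4A_5| = √((0)² + (-4)²) = √16 = 4
|A_5A_1| = √((18)² + (-24)²) = √900 = 30
Perimeter = 29 + 12 + 17 + 4 + 30 = 92.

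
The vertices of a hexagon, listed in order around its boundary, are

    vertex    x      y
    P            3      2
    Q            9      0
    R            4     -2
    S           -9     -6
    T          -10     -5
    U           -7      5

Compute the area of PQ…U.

103.5

Apply Gauss's area formula: 2A = Σ (x_i·y_{i+1} − x_{i+1}·y_i), indices taken mod 6.
Σ = (-18) + (-18) + (-42) + (-15) + (-85) + (-29) = -207
Area = |Σ|/2 = 103.5.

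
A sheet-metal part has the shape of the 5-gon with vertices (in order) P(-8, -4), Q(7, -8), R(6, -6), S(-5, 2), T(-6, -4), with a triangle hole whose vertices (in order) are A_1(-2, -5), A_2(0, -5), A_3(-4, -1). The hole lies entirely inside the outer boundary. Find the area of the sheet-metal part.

Outer boundary:
Apply the shoelace formula: 2A = Σ (x_i·y_{i+1} − x_{i+1}·y_i), indices taken mod 5.
Cross-terms: 92, 6, -18, 32, -8  ⇒  Σ = 104
Area = |Σ|/2 = 52.
Hole:
Apply the surveyor's formula: 2A = Σ (x_i·y_{i+1} − x_{i+1}·y_i), indices taken mod 3.
Σ = (10) + (-20) + (18) = 8
Area = |Σ|/2 = 4.
Net area = 52 − 4 = 48.

48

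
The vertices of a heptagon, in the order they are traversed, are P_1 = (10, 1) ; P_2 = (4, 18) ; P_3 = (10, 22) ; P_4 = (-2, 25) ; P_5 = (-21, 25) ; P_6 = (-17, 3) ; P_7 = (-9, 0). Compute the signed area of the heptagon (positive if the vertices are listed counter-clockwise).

Cross-terms: 176, -92, 294, 475, 362, 27, -9  ⇒  Σ = 1233
Signed area = Σ/2 = 616.5 (positive ⇒ counter-clockwise traversal).

616.5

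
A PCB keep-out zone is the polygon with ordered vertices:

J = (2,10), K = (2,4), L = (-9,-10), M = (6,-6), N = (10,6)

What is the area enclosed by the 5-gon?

Apply the shoelace (surveyor's) formula: 2A = Σ (x_i·y_{i+1} − x_{i+1}·y_i), indices taken mod 5.
J→K: (2)(4) − (2)(10) = -12
K→L: (2)(-10) − (-9)(4) = 16
L→M: (-9)(-6) − (6)(-10) = 114
M→N: (6)(6) − (10)(-6) = 96
N→J: (10)(10) − (2)(6) = 88
Σ = 302
Area = |Σ|/2 = 151.

151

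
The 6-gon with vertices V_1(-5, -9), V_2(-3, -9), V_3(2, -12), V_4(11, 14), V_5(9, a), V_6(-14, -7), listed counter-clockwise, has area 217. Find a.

Write out the shoelace sum; only the two edges meeting at V_5 involve a:
2·Area = [(11·a − 9·14) + (9·(-7) − (-14)·a)] + 323
       = 25·a + 134 = 434
⇒ a = 12.

12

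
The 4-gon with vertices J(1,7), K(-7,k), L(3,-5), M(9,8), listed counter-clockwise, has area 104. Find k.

0

The doubled signed area Σ (x_i y_{i+1} − x_{i+1} y_i) is linear in k.
With k=0 it equals 208; the coefficient of k is -2 (from the two edges through K).
So -2·k + 208 = 2·104 = 208 ⇒ k = 0.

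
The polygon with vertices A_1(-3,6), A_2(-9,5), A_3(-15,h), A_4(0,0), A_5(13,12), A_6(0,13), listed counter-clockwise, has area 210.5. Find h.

Write out the shoelace sum; only the two edges meeting at A_3 involve h:
2·Area = [((-9)·h − (-15)·5) + ((-15)·0 − 0·h)] + 247
       = -9·h + 322 = 421
⇒ h = -11.

-11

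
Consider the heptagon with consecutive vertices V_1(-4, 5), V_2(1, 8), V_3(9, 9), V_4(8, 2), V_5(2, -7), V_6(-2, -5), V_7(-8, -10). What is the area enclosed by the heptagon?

Apply the shoelace (surveyor's) formula: 2A = Σ (x_i·y_{i+1} − x_{i+1}·y_i), indices taken mod 7.
Cross-terms: -37, -63, -54, -60, -24, -20, -80  ⇒  Σ = -338
Area = |Σ|/2 = 169.

169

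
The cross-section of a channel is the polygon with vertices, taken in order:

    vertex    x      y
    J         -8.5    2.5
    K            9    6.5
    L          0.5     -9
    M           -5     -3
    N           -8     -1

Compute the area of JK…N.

128

Σ = (-77.75) + (-84.25) + (-46.5) + (-19) + (-28.5) = -256
Area = |Σ|/2 = 128.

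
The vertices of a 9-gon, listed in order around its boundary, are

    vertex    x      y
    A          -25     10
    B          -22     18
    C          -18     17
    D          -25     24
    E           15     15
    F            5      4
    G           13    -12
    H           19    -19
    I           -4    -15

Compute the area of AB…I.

Apply Gauss's area formula: 2A = Σ (x_i·y_{i+1} − x_{i+1}·y_i), indices taken mod 9.
Cross-terms: -230, -50, -7, -735, -15, -112, -19, -361, -415  ⇒  Σ = -1944
Area = |Σ|/2 = 972.

972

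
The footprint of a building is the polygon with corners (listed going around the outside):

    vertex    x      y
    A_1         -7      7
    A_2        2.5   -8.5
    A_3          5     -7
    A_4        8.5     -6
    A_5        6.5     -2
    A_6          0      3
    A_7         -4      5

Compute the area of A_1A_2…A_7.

Apply the surveyor's formula: 2A = Σ (x_i·y_{i+1} − x_{i+1}·y_i), indices taken mod 7.
A_1→A_2: (-7)(-8.5) − (2.5)(7) = 42
A_2→A_3: (2.5)(-7) − (5)(-8.5) = 25
A_3→A_4: (5)(-6) − (8.5)(-7) = 29.5
A_4→A_5: (8.5)(-2) − (6.5)(-6) = 22
A_5→A_6: (6.5)(3) − (0)(-2) = 19.5
A_6→A_7: (0)(5) − (-4)(3) = 12
A_7→A_1: (-4)(7) − (-7)(5) = 7
Σ = 157
Area = |Σ|/2 = 78.5.

78.5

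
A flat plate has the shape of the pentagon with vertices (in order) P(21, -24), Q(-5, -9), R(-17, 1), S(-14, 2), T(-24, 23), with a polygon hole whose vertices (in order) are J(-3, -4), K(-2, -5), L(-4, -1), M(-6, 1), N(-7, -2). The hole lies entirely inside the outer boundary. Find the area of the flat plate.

324

Outer boundary:
Apply Gauss's area formula: 2A = Σ (x_i·y_{i+1} − x_{i+1}·y_i), indices taken mod 5.
Cross-terms: -309, -158, -20, -274, 93  ⇒  Σ = -668
Area = |Σ|/2 = 334.
Hole:
Cross-terms: 7, -18, -10, 19, 22  ⇒  Σ = 20
Area = |Σ|/2 = 10.
Net area = 334 − 10 = 324.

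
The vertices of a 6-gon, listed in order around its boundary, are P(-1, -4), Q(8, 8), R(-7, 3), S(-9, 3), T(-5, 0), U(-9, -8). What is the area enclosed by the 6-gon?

96.5

Σ = (24) + (80) + (6) + (15) + (40) + (28) = 193
Area = |Σ|/2 = 96.5.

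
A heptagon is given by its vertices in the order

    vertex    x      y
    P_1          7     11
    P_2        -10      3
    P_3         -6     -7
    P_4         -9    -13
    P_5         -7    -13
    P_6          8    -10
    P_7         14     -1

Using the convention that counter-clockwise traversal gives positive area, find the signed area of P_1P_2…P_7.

Apply the shoelace formula: 2A = Σ (x_i·y_{i+1} − x_{i+1}·y_i), indices taken mod 7.
P_1→P_2: (7)(3) − (-10)(11) = 131
P_2→P_3: (-10)(-7) − (-6)(3) = 88
P_3→P_4: (-6)(-13) − (-9)(-7) = 15
P_4→P_5: (-9)(-13) − (-7)(-13) = 26
P_5→P_6: (-7)(-10) − (8)(-13) = 174
P_6→P_7: (8)(-1) − (14)(-10) = 132
P_7→P_1: (14)(11) − (7)(-1) = 161
Σ = 727
Signed area = Σ/2 = 363.5 (positive ⇒ counter-clockwise traversal).

363.5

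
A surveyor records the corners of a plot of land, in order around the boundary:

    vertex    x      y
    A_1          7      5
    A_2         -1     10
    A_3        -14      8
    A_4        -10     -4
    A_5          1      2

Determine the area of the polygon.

159

A_1→A_2: (7)(10) − (-1)(5) = 75
A_2→A_3: (-1)(8) − (-14)(10) = 132
A_3→A_4: (-14)(-4) − (-10)(8) = 136
A_4→A_5: (-10)(2) − (1)(-4) = -16
A_5→A_1: (1)(5) − (7)(2) = -9
Σ = 318
Area = |Σ|/2 = 159.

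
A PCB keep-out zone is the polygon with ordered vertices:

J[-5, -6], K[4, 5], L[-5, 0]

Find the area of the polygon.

Apply Gauss's area formula: 2A = Σ (x_i·y_{i+1} − x_{i+1}·y_i), indices taken mod 3.
J→K: (-5)(5) − (4)(-6) = -1
K→L: (4)(0) − (-5)(5) = 25
L→J: (-5)(-6) − (-5)(0) = 30
Σ = 54
Area = |Σ|/2 = 27.

27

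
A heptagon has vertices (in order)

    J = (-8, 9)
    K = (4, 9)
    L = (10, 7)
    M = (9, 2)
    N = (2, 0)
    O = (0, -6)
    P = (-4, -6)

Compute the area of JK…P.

Apply the shoelace (surveyor's) formula: 2A = Σ (x_i·y_{i+1} − x_{i+1}·y_i), indices taken mod 7.
Σ = (-108) + (-62) + (-43) + (-4) + (-12) + (-24) + (-84) = -337
Area = |Σ|/2 = 168.5.

168.5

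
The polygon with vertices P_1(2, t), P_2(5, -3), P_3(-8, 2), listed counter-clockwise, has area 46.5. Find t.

-9

Write out the shoelace sum; only the two edges meeting at P_1 involve t:
2·Area = [((-8)·t − 2·2) + (2·(-3) − 5·t)] + -14
       = -13·t + -24 = 93
⇒ t = -9.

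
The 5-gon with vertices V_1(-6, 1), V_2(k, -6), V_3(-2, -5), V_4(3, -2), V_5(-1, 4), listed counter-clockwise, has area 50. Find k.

The doubled signed area Σ (x_i y_{i+1} − x_{i+1} y_i) is linear in k.
With k=0 it equals 76; the coefficient of k is -6 (from the two edges through V_2).
So -6·k + 76 = 2·50 = 100 ⇒ k = -4.

-4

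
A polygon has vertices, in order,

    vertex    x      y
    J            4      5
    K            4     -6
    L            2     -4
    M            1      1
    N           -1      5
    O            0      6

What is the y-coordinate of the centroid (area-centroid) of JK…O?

Apply the shoelace formula. First the cross-terms c_i = x_i·y_{i+1} − x_{i+1}·y_i:
  -44, -4, 6, 6, -6, -24  ⇒  2A = -66, A = -33.
Then Σ (y_i + y_{i+1})·c_i = -228, so ȳ = -228 / (6·(-33)) = 38/33.

38/33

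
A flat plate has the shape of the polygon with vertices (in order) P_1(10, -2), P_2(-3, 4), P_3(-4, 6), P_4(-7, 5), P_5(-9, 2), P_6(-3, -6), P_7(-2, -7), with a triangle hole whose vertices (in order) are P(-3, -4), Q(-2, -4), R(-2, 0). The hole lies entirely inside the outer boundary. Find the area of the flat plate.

Outer boundary:
Apply the shoelace (surveyor's) formula: 2A = Σ (x_i·y_{i+1} − x_{i+1}·y_i), indices taken mod 7.
Cross-terms: 34, -2, 22, 31, 60, 9, 74  ⇒  Σ = 228
Area = |Σ|/2 = 114.
Hole:
Apply the surveyor's formula: 2A = Σ (x_i·y_{i+1} − x_{i+1}·y_i), indices taken mod 3.
Σ = (4) + (-8) + (8) = 4
Area = |Σ|/2 = 2.
Net area = 114 − 2 = 112.

112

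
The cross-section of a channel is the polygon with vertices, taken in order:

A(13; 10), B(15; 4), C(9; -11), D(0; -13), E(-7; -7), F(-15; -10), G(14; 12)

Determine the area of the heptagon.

299

Apply the surveyor's formula: 2A = Σ (x_i·y_{i+1} − x_{i+1}·y_i), indices taken mod 7.
A→B: (13)(4) − (15)(10) = -98
B→C: (15)(-11) − (9)(4) = -201
C→D: (9)(-13) − (0)(-11) = -117
D→E: (0)(-7) − (-7)(-13) = -91
E→F: (-7)(-10) − (-15)(-7) = -35
F→G: (-15)(12) − (14)(-10) = -40
G→A: (14)(10) − (13)(12) = -16
Σ = -598
Area = |Σ|/2 = 299.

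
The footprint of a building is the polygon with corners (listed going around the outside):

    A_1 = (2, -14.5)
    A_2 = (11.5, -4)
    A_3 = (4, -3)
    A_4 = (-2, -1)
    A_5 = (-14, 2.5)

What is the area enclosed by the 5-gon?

154.625

A_1→A_2: (2)(-4) − (11.5)(-14.5) = 158.75
A_2→A_3: (11.5)(-3) − (4)(-4) = -18.5
A_3→A_4: (4)(-1) − (-2)(-3) = -10
A_4→A_5: (-2)(2.5) − (-14)(-1) = -19
A_5→A_1: (-14)(-14.5) − (2)(2.5) = 198
Σ = 309.25
Area = |Σ|/2 = 154.625.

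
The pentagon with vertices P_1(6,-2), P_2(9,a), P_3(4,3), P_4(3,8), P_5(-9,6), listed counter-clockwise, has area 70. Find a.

0

The doubled signed area Σ (x_i y_{i+1} − x_{i+1} y_i) is linear in a.
With a=0 it equals 140; the coefficient of a is 2 (from the two edges through P_2).
So 2·a + 140 = 2·70 = 140 ⇒ a = 0.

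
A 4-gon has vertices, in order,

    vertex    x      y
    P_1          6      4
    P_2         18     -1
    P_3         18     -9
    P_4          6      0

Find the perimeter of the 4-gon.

40

|P_1P_2| = √((12)² + (-5)²) = √169 = 13
|P_2P_3| = √((0)² + (-8)²) = √64 = 8
|P_3P_4| = √((-12)² + (9)²) = √225 = 15
|P_4P_1| = √((0)² + (4)²) = √16 = 4
Perimeter = 13 + 8 + 15 + 4 = 40.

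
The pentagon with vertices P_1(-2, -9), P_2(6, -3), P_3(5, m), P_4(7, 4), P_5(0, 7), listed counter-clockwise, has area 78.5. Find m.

The doubled signed area Σ (x_i y_{i+1} − x_{i+1} y_i) is linear in m.
With m=0 it equals 158; the coefficient of m is -1 (from the two edges through P_3).
So -1·m + 158 = 2·78.5 = 157 ⇒ m = 1.

1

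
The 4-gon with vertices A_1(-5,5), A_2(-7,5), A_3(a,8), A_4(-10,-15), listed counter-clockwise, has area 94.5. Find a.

-14

Write out the shoelace sum; only the two edges meeting at A_3 involve a:
2·Area = [((-7)·8 − a·5) + (a·(-15) − (-10)·8)] + -115
       = -20·a + -91 = 189
⇒ a = -14.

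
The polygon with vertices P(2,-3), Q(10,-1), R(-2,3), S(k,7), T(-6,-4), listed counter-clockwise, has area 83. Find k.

-8

The doubled signed area Σ (x_i y_{i+1} − x_{i+1} y_i) is linear in k.
With k=0 it equals 110; the coefficient of k is -7 (from the two edges through S).
So -7·k + 110 = 2·83 = 166 ⇒ k = -8.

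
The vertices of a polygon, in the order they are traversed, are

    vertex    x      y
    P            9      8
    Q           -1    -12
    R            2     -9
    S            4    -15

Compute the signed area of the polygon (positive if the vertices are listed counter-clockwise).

Σ = (-100) + (33) + (6) + (167) = 106
Signed area = Σ/2 = 53 (positive ⇒ counter-clockwise traversal).

53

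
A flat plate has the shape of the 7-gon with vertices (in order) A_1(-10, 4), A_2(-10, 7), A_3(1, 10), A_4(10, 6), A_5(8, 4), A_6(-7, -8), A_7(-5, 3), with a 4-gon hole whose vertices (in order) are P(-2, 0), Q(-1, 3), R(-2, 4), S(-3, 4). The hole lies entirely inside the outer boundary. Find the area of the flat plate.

Outer boundary:
Apply the shoelace formula: 2A = Σ (x_i·y_{i+1} − x_{i+1}·y_i), indices taken mod 7.
Σ = (-30) + (-107) + (-94) + (-8) + (-36) + (-61) + (10) = -326
Area = |Σ|/2 = 163.
Hole:
Σ = (-6) + (2) + (4) + (8) = 8
Area = |Σ|/2 = 4.
Net area = 163 − 4 = 159.

159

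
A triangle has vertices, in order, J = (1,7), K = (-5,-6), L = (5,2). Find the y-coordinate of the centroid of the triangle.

Apply the surveyor's formula. First the cross-terms c_i = x_i·y_{i+1} − x_{i+1}·y_i:
  29, 20, 33  ⇒  2A = 82, A = 41.
Then Σ (y_i + y_{i+1})·c_i = 246, so ȳ = 246 / (6·41) = 1.

1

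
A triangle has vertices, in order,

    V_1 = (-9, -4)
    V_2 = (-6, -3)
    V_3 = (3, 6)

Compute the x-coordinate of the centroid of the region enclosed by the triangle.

Apply the surveyor's formula. First the cross-terms c_i = x_i·y_{i+1} − x_{i+1}·y_i:
  3, -27, 42  ⇒  2A = 18, A = 9.
Then Σ (x_i + x_{i+1})·c_i = -216, so x̄ = -216 / (6·9) = -4.

-4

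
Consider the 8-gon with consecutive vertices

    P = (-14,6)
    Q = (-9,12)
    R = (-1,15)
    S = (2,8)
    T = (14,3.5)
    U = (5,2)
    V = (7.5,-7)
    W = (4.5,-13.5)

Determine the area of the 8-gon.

Apply the shoelace (surveyor's) formula: 2A = Σ (x_i·y_{i+1} − x_{i+1}·y_i), indices taken mod 8.
Σ = (-114) + (-123) + (-38) + (-105) + (10.5) + (-50) + (-69.75) + (-162) = -651.25
Area = |Σ|/2 = 325.625.

325.625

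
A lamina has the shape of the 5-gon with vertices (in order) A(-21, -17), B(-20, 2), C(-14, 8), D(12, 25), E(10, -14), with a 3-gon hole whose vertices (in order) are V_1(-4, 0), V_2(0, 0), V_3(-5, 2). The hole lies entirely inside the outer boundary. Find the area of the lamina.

917

Outer boundary:
Apply the shoelace (surveyor's) formula: 2A = Σ (x_i·y_{i+1} − x_{i+1}·y_i), indices taken mod 5.
A→B: (-21)(2) − (-20)(-17) = -382
B→C: (-20)(8) − (-14)(2) = -132
C→D: (-14)(25) − (12)(8) = -446
D→E: (12)(-14) − (10)(25) = -418
E→A: (10)(-17) − (-21)(-14) = -464
Σ = -1842
Area = |Σ|/2 = 921.
Hole:
Apply Gauss's area formula: 2A = Σ (x_i·y_{i+1} − x_{i+1}·y_i), indices taken mod 3.
V_1→V_2: (-4)(0) − (0)(0) = 0
V_2→V_3: (0)(2) − (-5)(0) = 0
V_3→V_1: (-5)(0) − (-4)(2) = 8
Σ = 8
Area = |Σ|/2 = 4.
Net area = 921 − 4 = 917.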